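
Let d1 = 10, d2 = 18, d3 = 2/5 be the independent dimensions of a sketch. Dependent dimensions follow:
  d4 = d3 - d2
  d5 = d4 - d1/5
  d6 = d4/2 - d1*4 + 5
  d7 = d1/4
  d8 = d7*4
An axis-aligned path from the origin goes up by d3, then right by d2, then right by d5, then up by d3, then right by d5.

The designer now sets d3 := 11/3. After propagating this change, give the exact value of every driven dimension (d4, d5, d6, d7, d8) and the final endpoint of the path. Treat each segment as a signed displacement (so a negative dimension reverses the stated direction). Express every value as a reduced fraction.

d4 = -43/3
d5 = -49/3
d6 = -253/6
d7 = 5/2
d8 = 10
endpoint = (-44/3, 22/3)

Apply edit: d3 := 11/3
  d4 = d3 - d2 = -43/3
  d5 = d4 - d1/5 = -49/3
  d6 = d4/2 - d1*4 + 5 = -253/6
  d7 = d1/4 = 5/2
  d8 = d7*4 = 10
Walk from origin (0, 0):
  seg 1: up by d3 = 11/3 → (0, 11/3)
  seg 2: right by d2 = 18 → (18, 11/3)
  seg 3: right by d5 = -49/3 → (5/3, 11/3)
  seg 4: up by d3 = 11/3 → (5/3, 22/3)
  seg 5: right by d5 = -49/3 → (-44/3, 22/3)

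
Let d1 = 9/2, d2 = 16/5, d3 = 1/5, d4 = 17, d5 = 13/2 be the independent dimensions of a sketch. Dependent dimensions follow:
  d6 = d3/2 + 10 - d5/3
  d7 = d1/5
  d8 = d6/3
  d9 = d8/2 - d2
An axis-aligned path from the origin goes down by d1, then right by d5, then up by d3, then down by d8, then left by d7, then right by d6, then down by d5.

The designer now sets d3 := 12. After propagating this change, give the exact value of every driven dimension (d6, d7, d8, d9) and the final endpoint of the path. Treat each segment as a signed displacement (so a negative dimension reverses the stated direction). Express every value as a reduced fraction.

d6 = 83/6
d7 = 9/10
d8 = 83/18
d9 = -161/180
endpoint = (583/30, -65/18)

Apply edit: d3 := 12
  d6 = d3/2 + 10 - d5/3 = 83/6
  d7 = d1/5 = 9/10
  d8 = d6/3 = 83/18
  d9 = d8/2 - d2 = -161/180
Walk from origin (0, 0):
  seg 1: down by d1 = 9/2 → (0, -9/2)
  seg 2: right by d5 = 13/2 → (13/2, -9/2)
  seg 3: up by d3 = 12 → (13/2, 15/2)
  seg 4: down by d8 = 83/18 → (13/2, 26/9)
  seg 5: left by d7 = 9/10 → (28/5, 26/9)
  seg 6: right by d6 = 83/6 → (583/30, 26/9)
  seg 7: down by d5 = 13/2 → (583/30, -65/18)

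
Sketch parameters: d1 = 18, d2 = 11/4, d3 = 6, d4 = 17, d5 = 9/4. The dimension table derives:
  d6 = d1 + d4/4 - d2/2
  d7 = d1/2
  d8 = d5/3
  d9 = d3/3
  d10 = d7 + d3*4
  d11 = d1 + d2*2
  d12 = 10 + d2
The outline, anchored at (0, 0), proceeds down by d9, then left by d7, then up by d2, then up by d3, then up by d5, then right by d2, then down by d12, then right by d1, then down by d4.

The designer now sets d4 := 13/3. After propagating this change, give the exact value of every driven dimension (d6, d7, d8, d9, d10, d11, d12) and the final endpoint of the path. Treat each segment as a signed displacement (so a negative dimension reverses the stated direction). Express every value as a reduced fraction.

d6 = 425/24
d7 = 9
d8 = 3/4
d9 = 2
d10 = 33
d11 = 47/2
d12 = 51/4
endpoint = (47/4, -97/12)

Apply edit: d4 := 13/3
  d6 = d1 + d4/4 - d2/2 = 425/24
  d7 = d1/2 = 9
  d8 = d5/3 = 3/4
  d9 = d3/3 = 2
  d10 = d7 + d3*4 = 33
  d11 = d1 + d2*2 = 47/2
  d12 = 10 + d2 = 51/4
Walk from origin (0, 0):
  seg 1: down by d9 = 2 → (0, -2)
  seg 2: left by d7 = 9 → (-9, -2)
  seg 3: up by d2 = 11/4 → (-9, 3/4)
  seg 4: up by d3 = 6 → (-9, 27/4)
  seg 5: up by d5 = 9/4 → (-9, 9)
  seg 6: right by d2 = 11/4 → (-25/4, 9)
  seg 7: down by d12 = 51/4 → (-25/4, -15/4)
  seg 8: right by d1 = 18 → (47/4, -15/4)
  seg 9: down by d4 = 13/3 → (47/4, -97/12)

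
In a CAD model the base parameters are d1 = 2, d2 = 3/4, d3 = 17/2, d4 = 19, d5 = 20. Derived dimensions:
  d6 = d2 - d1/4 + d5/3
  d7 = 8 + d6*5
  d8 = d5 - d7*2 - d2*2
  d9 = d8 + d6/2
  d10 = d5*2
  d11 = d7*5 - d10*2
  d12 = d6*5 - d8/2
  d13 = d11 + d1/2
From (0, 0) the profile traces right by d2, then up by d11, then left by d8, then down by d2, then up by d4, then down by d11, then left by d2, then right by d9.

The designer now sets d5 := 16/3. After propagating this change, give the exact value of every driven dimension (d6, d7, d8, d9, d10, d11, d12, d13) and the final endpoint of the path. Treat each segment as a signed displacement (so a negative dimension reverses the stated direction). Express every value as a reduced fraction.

d6 = 73/36
d7 = 653/36
d8 = -292/9
d9 = -2263/72
d10 = 32/3
d11 = 2497/36
d12 = 949/36
d13 = 2533/36
endpoint = (73/72, 73/4)

Apply edit: d5 := 16/3
  d6 = d2 - d1/4 + d5/3 = 73/36
  d7 = 8 + d6*5 = 653/36
  d8 = d5 - d7*2 - d2*2 = -292/9
  d9 = d8 + d6/2 = -2263/72
  d10 = d5*2 = 32/3
  d11 = d7*5 - d10*2 = 2497/36
  d12 = d6*5 - d8/2 = 949/36
  d13 = d11 + d1/2 = 2533/36
Walk from origin (0, 0):
  seg 1: right by d2 = 3/4 → (3/4, 0)
  seg 2: up by d11 = 2497/36 → (3/4, 2497/36)
  seg 3: left by d8 = -292/9 → (1195/36, 2497/36)
  seg 4: down by d2 = 3/4 → (1195/36, 1235/18)
  seg 5: up by d4 = 19 → (1195/36, 1577/18)
  seg 6: down by d11 = 2497/36 → (1195/36, 73/4)
  seg 7: left by d2 = 3/4 → (292/9, 73/4)
  seg 8: right by d9 = -2263/72 → (73/72, 73/4)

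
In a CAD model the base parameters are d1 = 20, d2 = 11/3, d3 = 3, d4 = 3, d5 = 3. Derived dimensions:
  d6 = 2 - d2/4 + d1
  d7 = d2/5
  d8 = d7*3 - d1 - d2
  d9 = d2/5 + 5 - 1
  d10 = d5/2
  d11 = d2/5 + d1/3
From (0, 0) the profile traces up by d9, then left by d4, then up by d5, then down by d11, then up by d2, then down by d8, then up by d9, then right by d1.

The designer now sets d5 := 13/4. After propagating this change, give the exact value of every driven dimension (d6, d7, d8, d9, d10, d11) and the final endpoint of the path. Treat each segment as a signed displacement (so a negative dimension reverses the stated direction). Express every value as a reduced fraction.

d6 = 253/12
d7 = 11/15
d8 = -322/15
d9 = 71/15
d10 = 13/8
d11 = 37/5
endpoint = (17, 609/20)

Apply edit: d5 := 13/4
  d6 = 2 - d2/4 + d1 = 253/12
  d7 = d2/5 = 11/15
  d8 = d7*3 - d1 - d2 = -322/15
  d9 = d2/5 + 5 - 1 = 71/15
  d10 = d5/2 = 13/8
  d11 = d2/5 + d1/3 = 37/5
Walk from origin (0, 0):
  seg 1: up by d9 = 71/15 → (0, 71/15)
  seg 2: left by d4 = 3 → (-3, 71/15)
  seg 3: up by d5 = 13/4 → (-3, 479/60)
  seg 4: down by d11 = 37/5 → (-3, 7/12)
  seg 5: up by d2 = 11/3 → (-3, 17/4)
  seg 6: down by d8 = -322/15 → (-3, 1543/60)
  seg 7: up by d9 = 71/15 → (-3, 609/20)
  seg 8: right by d1 = 20 → (17, 609/20)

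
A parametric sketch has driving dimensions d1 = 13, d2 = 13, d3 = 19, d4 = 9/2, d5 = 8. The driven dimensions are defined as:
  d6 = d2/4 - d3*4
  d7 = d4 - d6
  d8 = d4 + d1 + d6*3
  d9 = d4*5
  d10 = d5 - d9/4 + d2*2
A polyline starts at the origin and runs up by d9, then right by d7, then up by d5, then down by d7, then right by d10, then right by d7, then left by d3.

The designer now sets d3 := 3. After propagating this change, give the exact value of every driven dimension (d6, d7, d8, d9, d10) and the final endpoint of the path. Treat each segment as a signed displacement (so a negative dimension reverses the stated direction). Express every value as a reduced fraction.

d6 = -35/4
d7 = 53/4
d8 = -35/4
d9 = 45/2
d10 = 227/8
endpoint = (415/8, 69/4)

Apply edit: d3 := 3
  d6 = d2/4 - d3*4 = -35/4
  d7 = d4 - d6 = 53/4
  d8 = d4 + d1 + d6*3 = -35/4
  d9 = d4*5 = 45/2
  d10 = d5 - d9/4 + d2*2 = 227/8
Walk from origin (0, 0):
  seg 1: up by d9 = 45/2 → (0, 45/2)
  seg 2: right by d7 = 53/4 → (53/4, 45/2)
  seg 3: up by d5 = 8 → (53/4, 61/2)
  seg 4: down by d7 = 53/4 → (53/4, 69/4)
  seg 5: right by d10 = 227/8 → (333/8, 69/4)
  seg 6: right by d7 = 53/4 → (439/8, 69/4)
  seg 7: left by d3 = 3 → (415/8, 69/4)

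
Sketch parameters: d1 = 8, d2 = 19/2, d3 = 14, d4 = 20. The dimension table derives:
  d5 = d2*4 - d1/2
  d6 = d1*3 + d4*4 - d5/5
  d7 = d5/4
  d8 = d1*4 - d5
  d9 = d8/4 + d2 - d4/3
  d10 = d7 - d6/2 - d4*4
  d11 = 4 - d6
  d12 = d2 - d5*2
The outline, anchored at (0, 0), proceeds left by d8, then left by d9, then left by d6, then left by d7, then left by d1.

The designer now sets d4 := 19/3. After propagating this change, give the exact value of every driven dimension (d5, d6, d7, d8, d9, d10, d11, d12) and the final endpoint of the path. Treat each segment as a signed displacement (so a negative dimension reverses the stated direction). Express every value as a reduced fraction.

d5 = 34
d6 = 638/15
d7 = 17/2
d8 = -2
d9 = 62/9
d10 = -381/10
d11 = -578/15
d12 = -117/2
endpoint = (-5753/90, 0)

Apply edit: d4 := 19/3
  d5 = d2*4 - d1/2 = 34
  d6 = d1*3 + d4*4 - d5/5 = 638/15
  d7 = d5/4 = 17/2
  d8 = d1*4 - d5 = -2
  d9 = d8/4 + d2 - d4/3 = 62/9
  d10 = d7 - d6/2 - d4*4 = -381/10
  d11 = 4 - d6 = -578/15
  d12 = d2 - d5*2 = -117/2
Walk from origin (0, 0):
  seg 1: left by d8 = -2 → (2, 0)
  seg 2: left by d9 = 62/9 → (-44/9, 0)
  seg 3: left by d6 = 638/15 → (-2134/45, 0)
  seg 4: left by d7 = 17/2 → (-5033/90, 0)
  seg 5: left by d1 = 8 → (-5753/90, 0)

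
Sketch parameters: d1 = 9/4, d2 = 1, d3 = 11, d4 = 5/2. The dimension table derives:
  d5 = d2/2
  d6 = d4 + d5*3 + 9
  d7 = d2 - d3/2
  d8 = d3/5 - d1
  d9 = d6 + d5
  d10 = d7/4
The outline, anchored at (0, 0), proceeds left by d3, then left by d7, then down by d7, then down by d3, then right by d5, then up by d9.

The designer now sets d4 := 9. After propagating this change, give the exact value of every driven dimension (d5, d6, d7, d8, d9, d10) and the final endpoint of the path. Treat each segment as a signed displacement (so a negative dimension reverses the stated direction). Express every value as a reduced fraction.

d5 = 1/2
d6 = 39/2
d7 = -9/2
d8 = -1/20
d9 = 20
d10 = -9/8
endpoint = (-6, 27/2)

Apply edit: d4 := 9
  d5 = d2/2 = 1/2
  d6 = d4 + d5*3 + 9 = 39/2
  d7 = d2 - d3/2 = -9/2
  d8 = d3/5 - d1 = -1/20
  d9 = d6 + d5 = 20
  d10 = d7/4 = -9/8
Walk from origin (0, 0):
  seg 1: left by d3 = 11 → (-11, 0)
  seg 2: left by d7 = -9/2 → (-13/2, 0)
  seg 3: down by d7 = -9/2 → (-13/2, 9/2)
  seg 4: down by d3 = 11 → (-13/2, -13/2)
  seg 5: right by d5 = 1/2 → (-6, -13/2)
  seg 6: up by d9 = 20 → (-6, 27/2)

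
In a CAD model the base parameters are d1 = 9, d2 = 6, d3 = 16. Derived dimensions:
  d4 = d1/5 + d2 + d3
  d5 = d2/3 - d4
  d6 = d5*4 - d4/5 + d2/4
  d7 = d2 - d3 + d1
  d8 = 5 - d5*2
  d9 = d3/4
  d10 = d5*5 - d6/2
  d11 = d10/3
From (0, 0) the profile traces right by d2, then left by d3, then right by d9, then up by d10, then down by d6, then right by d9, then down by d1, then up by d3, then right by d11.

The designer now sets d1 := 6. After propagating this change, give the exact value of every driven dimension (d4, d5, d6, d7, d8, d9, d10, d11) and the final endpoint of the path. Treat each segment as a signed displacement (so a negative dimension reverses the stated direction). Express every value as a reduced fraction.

d4 = 116/5
d5 = -106/5
d6 = -4397/50
d7 = -4
d8 = 237/5
d9 = 4
d10 = -6203/100
d11 = -6203/300
endpoint = (-6803/300, 3591/100)

Apply edit: d1 := 6
  d4 = d1/5 + d2 + d3 = 116/5
  d5 = d2/3 - d4 = -106/5
  d6 = d5*4 - d4/5 + d2/4 = -4397/50
  d7 = d2 - d3 + d1 = -4
  d8 = 5 - d5*2 = 237/5
  d9 = d3/4 = 4
  d10 = d5*5 - d6/2 = -6203/100
  d11 = d10/3 = -6203/300
Walk from origin (0, 0):
  seg 1: right by d2 = 6 → (6, 0)
  seg 2: left by d3 = 16 → (-10, 0)
  seg 3: right by d9 = 4 → (-6, 0)
  seg 4: up by d10 = -6203/100 → (-6, -6203/100)
  seg 5: down by d6 = -4397/50 → (-6, 2591/100)
  seg 6: right by d9 = 4 → (-2, 2591/100)
  seg 7: down by d1 = 6 → (-2, 1991/100)
  seg 8: up by d3 = 16 → (-2, 3591/100)
  seg 9: right by d11 = -6203/300 → (-6803/300, 3591/100)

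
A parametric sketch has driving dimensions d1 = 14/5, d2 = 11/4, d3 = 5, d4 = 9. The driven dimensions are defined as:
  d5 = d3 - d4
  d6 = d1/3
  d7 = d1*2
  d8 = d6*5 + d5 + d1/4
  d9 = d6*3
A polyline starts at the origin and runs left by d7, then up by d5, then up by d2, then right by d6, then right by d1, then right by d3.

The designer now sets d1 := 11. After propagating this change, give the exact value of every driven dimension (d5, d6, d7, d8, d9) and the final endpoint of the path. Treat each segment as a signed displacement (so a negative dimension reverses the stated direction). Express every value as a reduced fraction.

Apply edit: d1 := 11
  d5 = d3 - d4 = -4
  d6 = d1/3 = 11/3
  d7 = d1*2 = 22
  d8 = d6*5 + d5 + d1/4 = 205/12
  d9 = d6*3 = 11
Walk from origin (0, 0):
  seg 1: left by d7 = 22 → (-22, 0)
  seg 2: up by d5 = -4 → (-22, -4)
  seg 3: up by d2 = 11/4 → (-22, -5/4)
  seg 4: right by d6 = 11/3 → (-55/3, -5/4)
  seg 5: right by d1 = 11 → (-22/3, -5/4)
  seg 6: right by d3 = 5 → (-7/3, -5/4)

d5 = -4
d6 = 11/3
d7 = 22
d8 = 205/12
d9 = 11
endpoint = (-7/3, -5/4)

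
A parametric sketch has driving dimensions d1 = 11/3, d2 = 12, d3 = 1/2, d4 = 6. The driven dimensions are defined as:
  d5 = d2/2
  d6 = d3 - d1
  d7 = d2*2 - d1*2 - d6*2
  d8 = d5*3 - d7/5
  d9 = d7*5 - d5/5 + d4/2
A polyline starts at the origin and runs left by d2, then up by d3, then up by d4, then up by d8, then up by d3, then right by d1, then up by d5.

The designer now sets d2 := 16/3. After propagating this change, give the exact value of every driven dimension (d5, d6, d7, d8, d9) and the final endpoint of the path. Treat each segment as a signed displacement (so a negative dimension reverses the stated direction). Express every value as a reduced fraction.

d5 = 8/3
d6 = -19/6
d7 = 29/3
d8 = 91/15
d9 = 254/5
endpoint = (-5/3, 236/15)

Apply edit: d2 := 16/3
  d5 = d2/2 = 8/3
  d6 = d3 - d1 = -19/6
  d7 = d2*2 - d1*2 - d6*2 = 29/3
  d8 = d5*3 - d7/5 = 91/15
  d9 = d7*5 - d5/5 + d4/2 = 254/5
Walk from origin (0, 0):
  seg 1: left by d2 = 16/3 → (-16/3, 0)
  seg 2: up by d3 = 1/2 → (-16/3, 1/2)
  seg 3: up by d4 = 6 → (-16/3, 13/2)
  seg 4: up by d8 = 91/15 → (-16/3, 377/30)
  seg 5: up by d3 = 1/2 → (-16/3, 196/15)
  seg 6: right by d1 = 11/3 → (-5/3, 196/15)
  seg 7: up by d5 = 8/3 → (-5/3, 236/15)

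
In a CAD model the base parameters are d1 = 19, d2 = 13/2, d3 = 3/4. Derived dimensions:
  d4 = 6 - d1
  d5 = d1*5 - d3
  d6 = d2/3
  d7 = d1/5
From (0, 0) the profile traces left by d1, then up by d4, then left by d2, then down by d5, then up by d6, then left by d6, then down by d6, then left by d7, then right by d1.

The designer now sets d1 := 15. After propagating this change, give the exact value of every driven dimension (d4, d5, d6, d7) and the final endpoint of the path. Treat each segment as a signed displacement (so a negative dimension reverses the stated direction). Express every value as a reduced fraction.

d4 = -9
d5 = 297/4
d6 = 13/6
d7 = 3
endpoint = (-35/3, -333/4)

Apply edit: d1 := 15
  d4 = 6 - d1 = -9
  d5 = d1*5 - d3 = 297/4
  d6 = d2/3 = 13/6
  d7 = d1/5 = 3
Walk from origin (0, 0):
  seg 1: left by d1 = 15 → (-15, 0)
  seg 2: up by d4 = -9 → (-15, -9)
  seg 3: left by d2 = 13/2 → (-43/2, -9)
  seg 4: down by d5 = 297/4 → (-43/2, -333/4)
  seg 5: up by d6 = 13/6 → (-43/2, -973/12)
  seg 6: left by d6 = 13/6 → (-71/3, -973/12)
  seg 7: down by d6 = 13/6 → (-71/3, -333/4)
  seg 8: left by d7 = 3 → (-80/3, -333/4)
  seg 9: right by d1 = 15 → (-35/3, -333/4)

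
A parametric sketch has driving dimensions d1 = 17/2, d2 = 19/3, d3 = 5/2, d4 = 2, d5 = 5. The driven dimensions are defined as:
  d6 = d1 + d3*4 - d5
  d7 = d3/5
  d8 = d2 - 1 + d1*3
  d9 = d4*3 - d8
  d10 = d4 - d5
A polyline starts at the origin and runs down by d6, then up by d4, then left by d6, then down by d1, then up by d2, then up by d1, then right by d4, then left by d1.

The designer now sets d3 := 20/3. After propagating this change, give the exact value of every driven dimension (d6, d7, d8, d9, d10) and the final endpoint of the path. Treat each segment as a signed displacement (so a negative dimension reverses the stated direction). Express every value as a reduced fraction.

d6 = 181/6
d7 = 4/3
d8 = 185/6
d9 = -149/6
d10 = -3
endpoint = (-110/3, -131/6)

Apply edit: d3 := 20/3
  d6 = d1 + d3*4 - d5 = 181/6
  d7 = d3/5 = 4/3
  d8 = d2 - 1 + d1*3 = 185/6
  d9 = d4*3 - d8 = -149/6
  d10 = d4 - d5 = -3
Walk from origin (0, 0):
  seg 1: down by d6 = 181/6 → (0, -181/6)
  seg 2: up by d4 = 2 → (0, -169/6)
  seg 3: left by d6 = 181/6 → (-181/6, -169/6)
  seg 4: down by d1 = 17/2 → (-181/6, -110/3)
  seg 5: up by d2 = 19/3 → (-181/6, -91/3)
  seg 6: up by d1 = 17/2 → (-181/6, -131/6)
  seg 7: right by d4 = 2 → (-169/6, -131/6)
  seg 8: left by d1 = 17/2 → (-110/3, -131/6)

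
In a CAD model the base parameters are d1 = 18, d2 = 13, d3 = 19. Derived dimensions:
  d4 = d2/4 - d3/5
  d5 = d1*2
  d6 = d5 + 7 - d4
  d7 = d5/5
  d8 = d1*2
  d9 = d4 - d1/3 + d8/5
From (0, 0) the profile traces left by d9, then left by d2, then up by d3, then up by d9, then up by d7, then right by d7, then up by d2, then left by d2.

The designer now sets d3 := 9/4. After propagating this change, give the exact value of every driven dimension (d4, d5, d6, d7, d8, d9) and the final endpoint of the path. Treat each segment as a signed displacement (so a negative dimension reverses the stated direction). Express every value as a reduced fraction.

Apply edit: d3 := 9/4
  d4 = d2/4 - d3/5 = 14/5
  d5 = d1*2 = 36
  d6 = d5 + 7 - d4 = 201/5
  d7 = d5/5 = 36/5
  d8 = d1*2 = 36
  d9 = d4 - d1/3 + d8/5 = 4
Walk from origin (0, 0):
  seg 1: left by d9 = 4 → (-4, 0)
  seg 2: left by d2 = 13 → (-17, 0)
  seg 3: up by d3 = 9/4 → (-17, 9/4)
  seg 4: up by d9 = 4 → (-17, 25/4)
  seg 5: up by d7 = 36/5 → (-17, 269/20)
  seg 6: right by d7 = 36/5 → (-49/5, 269/20)
  seg 7: up by d2 = 13 → (-49/5, 529/20)
  seg 8: left by d2 = 13 → (-114/5, 529/20)

d4 = 14/5
d5 = 36
d6 = 201/5
d7 = 36/5
d8 = 36
d9 = 4
endpoint = (-114/5, 529/20)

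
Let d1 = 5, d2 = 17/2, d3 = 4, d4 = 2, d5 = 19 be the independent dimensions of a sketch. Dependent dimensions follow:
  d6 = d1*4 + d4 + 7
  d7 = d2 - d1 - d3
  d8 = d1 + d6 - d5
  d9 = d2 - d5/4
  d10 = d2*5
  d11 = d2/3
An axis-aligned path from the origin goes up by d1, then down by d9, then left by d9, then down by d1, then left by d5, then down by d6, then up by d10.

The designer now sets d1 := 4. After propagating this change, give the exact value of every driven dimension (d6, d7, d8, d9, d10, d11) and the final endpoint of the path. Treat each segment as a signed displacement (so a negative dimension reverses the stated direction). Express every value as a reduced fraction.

Apply edit: d1 := 4
  d6 = d1*4 + d4 + 7 = 25
  d7 = d2 - d1 - d3 = 1/2
  d8 = d1 + d6 - d5 = 10
  d9 = d2 - d5/4 = 15/4
  d10 = d2*5 = 85/2
  d11 = d2/3 = 17/6
Walk from origin (0, 0):
  seg 1: up by d1 = 4 → (0, 4)
  seg 2: down by d9 = 15/4 → (0, 1/4)
  seg 3: left by d9 = 15/4 → (-15/4, 1/4)
  seg 4: down by d1 = 4 → (-15/4, -15/4)
  seg 5: left by d5 = 19 → (-91/4, -15/4)
  seg 6: down by d6 = 25 → (-91/4, -115/4)
  seg 7: up by d10 = 85/2 → (-91/4, 55/4)

d6 = 25
d7 = 1/2
d8 = 10
d9 = 15/4
d10 = 85/2
d11 = 17/6
endpoint = (-91/4, 55/4)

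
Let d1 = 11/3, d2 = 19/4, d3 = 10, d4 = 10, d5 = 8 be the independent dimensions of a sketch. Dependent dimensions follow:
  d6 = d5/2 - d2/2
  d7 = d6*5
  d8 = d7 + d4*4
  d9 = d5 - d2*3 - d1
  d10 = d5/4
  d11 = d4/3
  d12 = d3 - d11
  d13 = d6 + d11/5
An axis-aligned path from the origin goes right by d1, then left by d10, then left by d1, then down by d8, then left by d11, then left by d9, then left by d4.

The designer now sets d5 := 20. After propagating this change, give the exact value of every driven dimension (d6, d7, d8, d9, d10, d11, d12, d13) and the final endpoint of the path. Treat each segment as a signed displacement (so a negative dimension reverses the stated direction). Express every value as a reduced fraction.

d6 = 61/8
d7 = 305/8
d8 = 625/8
d9 = 25/12
d10 = 5
d11 = 10/3
d12 = 20/3
d13 = 199/24
endpoint = (-245/12, -625/8)

Apply edit: d5 := 20
  d6 = d5/2 - d2/2 = 61/8
  d7 = d6*5 = 305/8
  d8 = d7 + d4*4 = 625/8
  d9 = d5 - d2*3 - d1 = 25/12
  d10 = d5/4 = 5
  d11 = d4/3 = 10/3
  d12 = d3 - d11 = 20/3
  d13 = d6 + d11/5 = 199/24
Walk from origin (0, 0):
  seg 1: right by d1 = 11/3 → (11/3, 0)
  seg 2: left by d10 = 5 → (-4/3, 0)
  seg 3: left by d1 = 11/3 → (-5, 0)
  seg 4: down by d8 = 625/8 → (-5, -625/8)
  seg 5: left by d11 = 10/3 → (-25/3, -625/8)
  seg 6: left by d9 = 25/12 → (-125/12, -625/8)
  seg 7: left by d4 = 10 → (-245/12, -625/8)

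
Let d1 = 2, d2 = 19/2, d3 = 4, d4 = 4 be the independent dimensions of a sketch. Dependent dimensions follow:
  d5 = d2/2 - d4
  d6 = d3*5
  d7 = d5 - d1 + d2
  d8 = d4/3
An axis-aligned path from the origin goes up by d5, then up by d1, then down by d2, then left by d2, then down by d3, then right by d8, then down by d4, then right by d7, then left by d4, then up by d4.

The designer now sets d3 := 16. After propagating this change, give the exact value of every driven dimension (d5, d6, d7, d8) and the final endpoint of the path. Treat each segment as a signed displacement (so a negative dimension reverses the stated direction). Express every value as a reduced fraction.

Apply edit: d3 := 16
  d5 = d2/2 - d4 = 3/4
  d6 = d3*5 = 80
  d7 = d5 - d1 + d2 = 33/4
  d8 = d4/3 = 4/3
Walk from origin (0, 0):
  seg 1: up by d5 = 3/4 → (0, 3/4)
  seg 2: up by d1 = 2 → (0, 11/4)
  seg 3: down by d2 = 19/2 → (0, -27/4)
  seg 4: left by d2 = 19/2 → (-19/2, -27/4)
  seg 5: down by d3 = 16 → (-19/2, -91/4)
  seg 6: right by d8 = 4/3 → (-49/6, -91/4)
  seg 7: down by d4 = 4 → (-49/6, -107/4)
  seg 8: right by d7 = 33/4 → (1/12, -107/4)
  seg 9: left by d4 = 4 → (-47/12, -107/4)
  seg 10: up by d4 = 4 → (-47/12, -91/4)

d5 = 3/4
d6 = 80
d7 = 33/4
d8 = 4/3
endpoint = (-47/12, -91/4)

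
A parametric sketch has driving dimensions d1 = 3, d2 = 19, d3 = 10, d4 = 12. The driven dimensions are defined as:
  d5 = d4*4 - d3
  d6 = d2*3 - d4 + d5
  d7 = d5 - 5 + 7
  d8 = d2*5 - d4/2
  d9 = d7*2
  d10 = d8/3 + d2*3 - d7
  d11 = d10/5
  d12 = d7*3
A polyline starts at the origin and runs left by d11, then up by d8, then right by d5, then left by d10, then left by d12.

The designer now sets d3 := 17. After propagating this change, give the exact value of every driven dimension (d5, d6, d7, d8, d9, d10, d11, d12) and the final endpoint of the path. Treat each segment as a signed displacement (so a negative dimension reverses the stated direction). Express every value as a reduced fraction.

Apply edit: d3 := 17
  d5 = d4*4 - d3 = 31
  d6 = d2*3 - d4 + d5 = 76
  d7 = d5 - 5 + 7 = 33
  d8 = d2*5 - d4/2 = 89
  d9 = d7*2 = 66
  d10 = d8/3 + d2*3 - d7 = 161/3
  d11 = d10/5 = 161/15
  d12 = d7*3 = 99
Walk from origin (0, 0):
  seg 1: left by d11 = 161/15 → (-161/15, 0)
  seg 2: up by d8 = 89 → (-161/15, 89)
  seg 3: right by d5 = 31 → (304/15, 89)
  seg 4: left by d10 = 161/3 → (-167/5, 89)
  seg 5: left by d12 = 99 → (-662/5, 89)

d5 = 31
d6 = 76
d7 = 33
d8 = 89
d9 = 66
d10 = 161/3
d11 = 161/15
d12 = 99
endpoint = (-662/5, 89)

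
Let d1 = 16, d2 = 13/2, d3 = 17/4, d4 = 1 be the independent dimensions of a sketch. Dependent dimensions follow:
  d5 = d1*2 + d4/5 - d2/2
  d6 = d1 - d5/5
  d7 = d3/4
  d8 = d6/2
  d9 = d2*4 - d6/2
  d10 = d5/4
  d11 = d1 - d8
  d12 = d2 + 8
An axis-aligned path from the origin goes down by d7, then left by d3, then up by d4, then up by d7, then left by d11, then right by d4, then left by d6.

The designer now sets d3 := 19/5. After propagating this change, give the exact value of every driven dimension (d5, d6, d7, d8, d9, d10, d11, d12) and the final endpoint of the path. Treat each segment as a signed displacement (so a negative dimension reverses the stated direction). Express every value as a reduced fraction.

Apply edit: d3 := 19/5
  d5 = d1*2 + d4/5 - d2/2 = 579/20
  d6 = d1 - d5/5 = 1021/100
  d7 = d3/4 = 19/20
  d8 = d6/2 = 1021/200
  d9 = d2*4 - d6/2 = 4179/200
  d10 = d5/4 = 579/80
  d11 = d1 - d8 = 2179/200
  d12 = d2 + 8 = 29/2
Walk from origin (0, 0):
  seg 1: down by d7 = 19/20 → (0, -19/20)
  seg 2: left by d3 = 19/5 → (-19/5, -19/20)
  seg 3: up by d4 = 1 → (-19/5, 1/20)
  seg 4: up by d7 = 19/20 → (-19/5, 1)
  seg 5: left by d11 = 2179/200 → (-2939/200, 1)
  seg 6: right by d4 = 1 → (-2739/200, 1)
  seg 7: left by d6 = 1021/100 → (-4781/200, 1)

d5 = 579/20
d6 = 1021/100
d7 = 19/20
d8 = 1021/200
d9 = 4179/200
d10 = 579/80
d11 = 2179/200
d12 = 29/2
endpoint = (-4781/200, 1)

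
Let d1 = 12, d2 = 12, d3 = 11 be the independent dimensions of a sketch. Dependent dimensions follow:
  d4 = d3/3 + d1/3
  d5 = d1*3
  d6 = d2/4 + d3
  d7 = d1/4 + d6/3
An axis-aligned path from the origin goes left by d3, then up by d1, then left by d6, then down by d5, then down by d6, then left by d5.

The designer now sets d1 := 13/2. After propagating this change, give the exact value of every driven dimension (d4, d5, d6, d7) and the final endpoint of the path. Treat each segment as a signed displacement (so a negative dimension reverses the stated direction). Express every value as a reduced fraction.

d4 = 35/6
d5 = 39/2
d6 = 14
d7 = 151/24
endpoint = (-89/2, -27)

Apply edit: d1 := 13/2
  d4 = d3/3 + d1/3 = 35/6
  d5 = d1*3 = 39/2
  d6 = d2/4 + d3 = 14
  d7 = d1/4 + d6/3 = 151/24
Walk from origin (0, 0):
  seg 1: left by d3 = 11 → (-11, 0)
  seg 2: up by d1 = 13/2 → (-11, 13/2)
  seg 3: left by d6 = 14 → (-25, 13/2)
  seg 4: down by d5 = 39/2 → (-25, -13)
  seg 5: down by d6 = 14 → (-25, -27)
  seg 6: left by d5 = 39/2 → (-89/2, -27)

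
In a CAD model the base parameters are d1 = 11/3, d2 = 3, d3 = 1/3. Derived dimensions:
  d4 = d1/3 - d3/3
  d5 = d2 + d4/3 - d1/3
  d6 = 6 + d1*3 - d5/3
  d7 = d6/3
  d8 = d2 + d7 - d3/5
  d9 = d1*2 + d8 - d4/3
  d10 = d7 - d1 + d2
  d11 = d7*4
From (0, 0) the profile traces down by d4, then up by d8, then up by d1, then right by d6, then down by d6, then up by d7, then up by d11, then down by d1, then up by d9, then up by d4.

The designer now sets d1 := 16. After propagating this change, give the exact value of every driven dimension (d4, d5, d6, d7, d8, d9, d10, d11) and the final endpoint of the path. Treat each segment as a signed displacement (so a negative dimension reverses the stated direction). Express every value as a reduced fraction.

d4 = 47/9
d5 = -16/27
d6 = 4390/81
d7 = 4390/243
d8 = 25514/1215
d9 = 62279/1215
d10 = 1231/243
d11 = 17560/243
endpoint = (4390/81, 131693/1215)

Apply edit: d1 := 16
  d4 = d1/3 - d3/3 = 47/9
  d5 = d2 + d4/3 - d1/3 = -16/27
  d6 = 6 + d1*3 - d5/3 = 4390/81
  d7 = d6/3 = 4390/243
  d8 = d2 + d7 - d3/5 = 25514/1215
  d9 = d1*2 + d8 - d4/3 = 62279/1215
  d10 = d7 - d1 + d2 = 1231/243
  d11 = d7*4 = 17560/243
Walk from origin (0, 0):
  seg 1: down by d4 = 47/9 → (0, -47/9)
  seg 2: up by d8 = 25514/1215 → (0, 19169/1215)
  seg 3: up by d1 = 16 → (0, 38609/1215)
  seg 4: right by d6 = 4390/81 → (4390/81, 38609/1215)
  seg 5: down by d6 = 4390/81 → (4390/81, -27241/1215)
  seg 6: up by d7 = 4390/243 → (4390/81, -5291/1215)
  seg 7: up by d11 = 17560/243 → (4390/81, 27503/405)
  seg 8: down by d1 = 16 → (4390/81, 21023/405)
  seg 9: up by d9 = 62279/1215 → (4390/81, 125348/1215)
  seg 10: up by d4 = 47/9 → (4390/81, 131693/1215)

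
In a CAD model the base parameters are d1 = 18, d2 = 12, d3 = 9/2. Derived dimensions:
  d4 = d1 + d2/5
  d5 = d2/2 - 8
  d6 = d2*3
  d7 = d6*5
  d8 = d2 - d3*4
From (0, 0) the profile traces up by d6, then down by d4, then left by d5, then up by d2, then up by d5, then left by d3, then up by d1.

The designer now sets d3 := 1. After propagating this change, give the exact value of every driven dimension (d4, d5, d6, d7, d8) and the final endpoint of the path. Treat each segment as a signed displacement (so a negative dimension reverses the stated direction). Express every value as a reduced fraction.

Apply edit: d3 := 1
  d4 = d1 + d2/5 = 102/5
  d5 = d2/2 - 8 = -2
  d6 = d2*3 = 36
  d7 = d6*5 = 180
  d8 = d2 - d3*4 = 8
Walk from origin (0, 0):
  seg 1: up by d6 = 36 → (0, 36)
  seg 2: down by d4 = 102/5 → (0, 78/5)
  seg 3: left by d5 = -2 → (2, 78/5)
  seg 4: up by d2 = 12 → (2, 138/5)
  seg 5: up by d5 = -2 → (2, 128/5)
  seg 6: left by d3 = 1 → (1, 128/5)
  seg 7: up by d1 = 18 → (1, 218/5)

d4 = 102/5
d5 = -2
d6 = 36
d7 = 180
d8 = 8
endpoint = (1, 218/5)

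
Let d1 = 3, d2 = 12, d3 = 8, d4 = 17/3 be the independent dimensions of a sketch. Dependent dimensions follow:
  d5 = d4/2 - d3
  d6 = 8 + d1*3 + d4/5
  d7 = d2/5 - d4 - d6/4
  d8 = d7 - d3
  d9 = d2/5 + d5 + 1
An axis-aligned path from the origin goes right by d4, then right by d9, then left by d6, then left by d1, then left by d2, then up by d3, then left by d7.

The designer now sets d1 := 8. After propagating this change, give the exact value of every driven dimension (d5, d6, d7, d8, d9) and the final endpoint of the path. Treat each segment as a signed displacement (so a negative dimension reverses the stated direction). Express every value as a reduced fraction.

Apply edit: d1 := 8
  d5 = d4/2 - d3 = -31/6
  d6 = 8 + d1*3 + d4/5 = 497/15
  d7 = d2/5 - d4 - d6/4 = -231/20
  d8 = d7 - d3 = -391/20
  d9 = d2/5 + d5 + 1 = -53/30
Walk from origin (0, 0):
  seg 1: right by d4 = 17/3 → (17/3, 0)
  seg 2: right by d9 = -53/30 → (39/10, 0)
  seg 3: left by d6 = 497/15 → (-877/30, 0)
  seg 4: left by d1 = 8 → (-1117/30, 0)
  seg 5: left by d2 = 12 → (-1477/30, 0)
  seg 6: up by d3 = 8 → (-1477/30, 8)
  seg 7: left by d7 = -231/20 → (-2261/60, 8)

d5 = -31/6
d6 = 497/15
d7 = -231/20
d8 = -391/20
d9 = -53/30
endpoint = (-2261/60, 8)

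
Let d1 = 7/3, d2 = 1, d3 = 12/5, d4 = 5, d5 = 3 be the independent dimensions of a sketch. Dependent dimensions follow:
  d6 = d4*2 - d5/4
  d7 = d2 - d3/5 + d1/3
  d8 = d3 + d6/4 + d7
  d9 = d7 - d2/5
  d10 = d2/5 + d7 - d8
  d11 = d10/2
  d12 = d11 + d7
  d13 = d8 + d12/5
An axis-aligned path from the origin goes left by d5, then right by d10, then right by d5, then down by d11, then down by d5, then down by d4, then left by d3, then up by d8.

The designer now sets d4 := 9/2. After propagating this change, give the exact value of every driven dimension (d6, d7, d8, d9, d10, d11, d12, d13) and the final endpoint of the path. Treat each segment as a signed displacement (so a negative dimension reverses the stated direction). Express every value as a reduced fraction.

d6 = 33/4
d7 = 292/225
d8 = 20737/3600
d9 = 247/225
d10 = -341/80
d11 = -341/160
d12 = -6001/7200
d13 = 67123/12000
endpoint = (-533/80, 2819/7200)

Apply edit: d4 := 9/2
  d6 = d4*2 - d5/4 = 33/4
  d7 = d2 - d3/5 + d1/3 = 292/225
  d8 = d3 + d6/4 + d7 = 20737/3600
  d9 = d7 - d2/5 = 247/225
  d10 = d2/5 + d7 - d8 = -341/80
  d11 = d10/2 = -341/160
  d12 = d11 + d7 = -6001/7200
  d13 = d8 + d12/5 = 67123/12000
Walk from origin (0, 0):
  seg 1: left by d5 = 3 → (-3, 0)
  seg 2: right by d10 = -341/80 → (-581/80, 0)
  seg 3: right by d5 = 3 → (-341/80, 0)
  seg 4: down by d11 = -341/160 → (-341/80, 341/160)
  seg 5: down by d5 = 3 → (-341/80, -139/160)
  seg 6: down by d4 = 9/2 → (-341/80, -859/160)
  seg 7: left by d3 = 12/5 → (-533/80, -859/160)
  seg 8: up by d8 = 20737/3600 → (-533/80, 2819/7200)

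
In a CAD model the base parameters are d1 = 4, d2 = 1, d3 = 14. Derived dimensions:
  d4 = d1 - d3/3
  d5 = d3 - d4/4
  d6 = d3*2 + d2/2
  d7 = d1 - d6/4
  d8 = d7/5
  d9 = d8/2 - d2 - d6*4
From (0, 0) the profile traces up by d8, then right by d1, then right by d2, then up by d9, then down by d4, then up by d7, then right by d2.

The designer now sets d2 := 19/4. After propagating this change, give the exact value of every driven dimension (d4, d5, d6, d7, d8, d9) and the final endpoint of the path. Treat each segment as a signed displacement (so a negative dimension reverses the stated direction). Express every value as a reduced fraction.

Apply edit: d2 := 19/4
  d4 = d1 - d3/3 = -2/3
  d5 = d3 - d4/4 = 85/6
  d6 = d3*2 + d2/2 = 243/8
  d7 = d1 - d6/4 = -115/32
  d8 = d7/5 = -23/32
  d9 = d8/2 - d2 - d6*4 = -8103/64
Walk from origin (0, 0):
  seg 1: up by d8 = -23/32 → (0, -23/32)
  seg 2: right by d1 = 4 → (4, -23/32)
  seg 3: right by d2 = 19/4 → (35/4, -23/32)
  seg 4: up by d9 = -8103/64 → (35/4, -8149/64)
  seg 5: down by d4 = -2/3 → (35/4, -24319/192)
  seg 6: up by d7 = -115/32 → (35/4, -25009/192)
  seg 7: right by d2 = 19/4 → (27/2, -25009/192)

d4 = -2/3
d5 = 85/6
d6 = 243/8
d7 = -115/32
d8 = -23/32
d9 = -8103/64
endpoint = (27/2, -25009/192)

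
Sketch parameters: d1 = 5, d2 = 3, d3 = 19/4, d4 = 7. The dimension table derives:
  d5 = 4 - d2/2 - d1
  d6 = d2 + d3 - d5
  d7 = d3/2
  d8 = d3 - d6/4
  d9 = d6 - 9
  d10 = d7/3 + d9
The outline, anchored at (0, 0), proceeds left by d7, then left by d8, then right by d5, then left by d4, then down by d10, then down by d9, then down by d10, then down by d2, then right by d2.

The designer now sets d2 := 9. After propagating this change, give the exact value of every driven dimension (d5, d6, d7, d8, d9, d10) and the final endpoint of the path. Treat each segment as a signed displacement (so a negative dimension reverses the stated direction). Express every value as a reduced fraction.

d5 = -11/2
d6 = 77/4
d7 = 19/8
d8 = -1/16
d9 = 41/4
d10 = 265/24
endpoint = (-93/16, -124/3)

Apply edit: d2 := 9
  d5 = 4 - d2/2 - d1 = -11/2
  d6 = d2 + d3 - d5 = 77/4
  d7 = d3/2 = 19/8
  d8 = d3 - d6/4 = -1/16
  d9 = d6 - 9 = 41/4
  d10 = d7/3 + d9 = 265/24
Walk from origin (0, 0):
  seg 1: left by d7 = 19/8 → (-19/8, 0)
  seg 2: left by d8 = -1/16 → (-37/16, 0)
  seg 3: right by d5 = -11/2 → (-125/16, 0)
  seg 4: left by d4 = 7 → (-237/16, 0)
  seg 5: down by d10 = 265/24 → (-237/16, -265/24)
  seg 6: down by d9 = 41/4 → (-237/16, -511/24)
  seg 7: down by d10 = 265/24 → (-237/16, -97/3)
  seg 8: down by d2 = 9 → (-237/16, -124/3)
  seg 9: right by d2 = 9 → (-93/16, -124/3)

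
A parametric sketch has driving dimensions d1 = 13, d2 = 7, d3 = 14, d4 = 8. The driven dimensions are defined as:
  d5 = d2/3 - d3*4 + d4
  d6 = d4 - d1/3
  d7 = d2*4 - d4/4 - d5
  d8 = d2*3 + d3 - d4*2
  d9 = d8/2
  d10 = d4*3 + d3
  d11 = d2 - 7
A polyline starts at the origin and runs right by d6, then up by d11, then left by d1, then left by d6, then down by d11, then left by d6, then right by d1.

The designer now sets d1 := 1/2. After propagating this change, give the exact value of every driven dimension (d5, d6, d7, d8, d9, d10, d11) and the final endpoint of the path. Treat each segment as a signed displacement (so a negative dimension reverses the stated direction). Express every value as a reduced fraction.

d5 = -137/3
d6 = 47/6
d7 = 215/3
d8 = 19
d9 = 19/2
d10 = 38
d11 = 0
endpoint = (-47/6, 0)

Apply edit: d1 := 1/2
  d5 = d2/3 - d3*4 + d4 = -137/3
  d6 = d4 - d1/3 = 47/6
  d7 = d2*4 - d4/4 - d5 = 215/3
  d8 = d2*3 + d3 - d4*2 = 19
  d9 = d8/2 = 19/2
  d10 = d4*3 + d3 = 38
  d11 = d2 - 7 = 0
Walk from origin (0, 0):
  seg 1: right by d6 = 47/6 → (47/6, 0)
  seg 2: up by d11 = 0 → (47/6, 0)
  seg 3: left by d1 = 1/2 → (22/3, 0)
  seg 4: left by d6 = 47/6 → (-1/2, 0)
  seg 5: down by d11 = 0 → (-1/2, 0)
  seg 6: left by d6 = 47/6 → (-25/3, 0)
  seg 7: right by d1 = 1/2 → (-47/6, 0)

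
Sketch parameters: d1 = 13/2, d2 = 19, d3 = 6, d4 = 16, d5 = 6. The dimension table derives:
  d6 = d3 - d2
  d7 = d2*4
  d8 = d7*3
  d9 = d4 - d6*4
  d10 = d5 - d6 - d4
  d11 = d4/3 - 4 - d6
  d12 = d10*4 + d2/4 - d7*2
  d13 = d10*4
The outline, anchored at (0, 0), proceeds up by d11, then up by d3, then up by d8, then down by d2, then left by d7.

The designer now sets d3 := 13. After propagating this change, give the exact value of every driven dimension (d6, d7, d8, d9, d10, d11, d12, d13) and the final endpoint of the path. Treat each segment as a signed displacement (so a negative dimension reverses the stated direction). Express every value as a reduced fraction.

Apply edit: d3 := 13
  d6 = d3 - d2 = -6
  d7 = d2*4 = 76
  d8 = d7*3 = 228
  d9 = d4 - d6*4 = 40
  d10 = d5 - d6 - d4 = -4
  d11 = d4/3 - 4 - d6 = 22/3
  d12 = d10*4 + d2/4 - d7*2 = -653/4
  d13 = d10*4 = -16
Walk from origin (0, 0):
  seg 1: up by d11 = 22/3 → (0, 22/3)
  seg 2: up by d3 = 13 → (0, 61/3)
  seg 3: up by d8 = 228 → (0, 745/3)
  seg 4: down by d2 = 19 → (0, 688/3)
  seg 5: left by d7 = 76 → (-76, 688/3)

d6 = -6
d7 = 76
d8 = 228
d9 = 40
d10 = -4
d11 = 22/3
d12 = -653/4
d13 = -16
endpoint = (-76, 688/3)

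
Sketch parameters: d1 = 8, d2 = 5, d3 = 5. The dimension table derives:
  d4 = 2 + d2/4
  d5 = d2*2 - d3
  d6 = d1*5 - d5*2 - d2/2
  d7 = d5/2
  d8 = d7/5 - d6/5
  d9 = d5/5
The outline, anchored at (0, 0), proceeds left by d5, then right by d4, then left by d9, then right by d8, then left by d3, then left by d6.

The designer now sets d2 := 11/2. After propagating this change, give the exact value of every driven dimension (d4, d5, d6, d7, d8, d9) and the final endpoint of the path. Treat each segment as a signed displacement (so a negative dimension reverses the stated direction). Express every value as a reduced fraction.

Apply edit: d2 := 11/2
  d4 = 2 + d2/4 = 27/8
  d5 = d2*2 - d3 = 6
  d6 = d1*5 - d5*2 - d2/2 = 101/4
  d7 = d5/2 = 3
  d8 = d7/5 - d6/5 = -89/20
  d9 = d5/5 = 6/5
Walk from origin (0, 0):
  seg 1: left by d5 = 6 → (-6, 0)
  seg 2: right by d4 = 27/8 → (-21/8, 0)
  seg 3: left by d9 = 6/5 → (-153/40, 0)
  seg 4: right by d8 = -89/20 → (-331/40, 0)
  seg 5: left by d3 = 5 → (-531/40, 0)
  seg 6: left by d6 = 101/4 → (-1541/40, 0)

d4 = 27/8
d5 = 6
d6 = 101/4
d7 = 3
d8 = -89/20
d9 = 6/5
endpoint = (-1541/40, 0)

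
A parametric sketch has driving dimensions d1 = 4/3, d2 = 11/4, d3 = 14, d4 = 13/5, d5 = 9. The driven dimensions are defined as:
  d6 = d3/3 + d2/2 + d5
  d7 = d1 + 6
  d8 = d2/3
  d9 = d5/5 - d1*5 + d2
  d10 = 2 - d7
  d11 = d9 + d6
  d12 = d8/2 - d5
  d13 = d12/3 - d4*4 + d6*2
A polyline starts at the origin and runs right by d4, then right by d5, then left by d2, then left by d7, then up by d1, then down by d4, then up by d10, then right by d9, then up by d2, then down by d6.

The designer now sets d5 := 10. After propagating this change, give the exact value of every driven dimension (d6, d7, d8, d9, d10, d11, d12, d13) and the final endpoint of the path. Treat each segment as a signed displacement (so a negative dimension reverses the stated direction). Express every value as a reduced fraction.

d6 = 385/24
d7 = 22/3
d8 = 11/12
d9 = -23/12
d10 = -16/3
d11 = 113/8
d12 = -229/24
d13 = 6661/360
endpoint = (3/5, -2387/120)

Apply edit: d5 := 10
  d6 = d3/3 + d2/2 + d5 = 385/24
  d7 = d1 + 6 = 22/3
  d8 = d2/3 = 11/12
  d9 = d5/5 - d1*5 + d2 = -23/12
  d10 = 2 - d7 = -16/3
  d11 = d9 + d6 = 113/8
  d12 = d8/2 - d5 = -229/24
  d13 = d12/3 - d4*4 + d6*2 = 6661/360
Walk from origin (0, 0):
  seg 1: right by d4 = 13/5 → (13/5, 0)
  seg 2: right by d5 = 10 → (63/5, 0)
  seg 3: left by d2 = 11/4 → (197/20, 0)
  seg 4: left by d7 = 22/3 → (151/60, 0)
  seg 5: up by d1 = 4/3 → (151/60, 4/3)
  seg 6: down by d4 = 13/5 → (151/60, -19/15)
  seg 7: up by d10 = -16/3 → (151/60, -33/5)
  seg 8: right by d9 = -23/12 → (3/5, -33/5)
  seg 9: up by d2 = 11/4 → (3/5, -77/20)
  seg 10: down by d6 = 385/24 → (3/5, -2387/120)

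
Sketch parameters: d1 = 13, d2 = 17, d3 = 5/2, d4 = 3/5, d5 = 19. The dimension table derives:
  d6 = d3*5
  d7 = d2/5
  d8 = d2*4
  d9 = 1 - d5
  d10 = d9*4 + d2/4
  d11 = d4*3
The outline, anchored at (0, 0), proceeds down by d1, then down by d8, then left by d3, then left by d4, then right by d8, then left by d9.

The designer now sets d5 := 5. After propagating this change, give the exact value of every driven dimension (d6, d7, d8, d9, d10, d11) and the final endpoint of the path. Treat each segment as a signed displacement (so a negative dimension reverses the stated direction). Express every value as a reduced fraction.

d6 = 25/2
d7 = 17/5
d8 = 68
d9 = -4
d10 = -47/4
d11 = 9/5
endpoint = (689/10, -81)

Apply edit: d5 := 5
  d6 = d3*5 = 25/2
  d7 = d2/5 = 17/5
  d8 = d2*4 = 68
  d9 = 1 - d5 = -4
  d10 = d9*4 + d2/4 = -47/4
  d11 = d4*3 = 9/5
Walk from origin (0, 0):
  seg 1: down by d1 = 13 → (0, -13)
  seg 2: down by d8 = 68 → (0, -81)
  seg 3: left by d3 = 5/2 → (-5/2, -81)
  seg 4: left by d4 = 3/5 → (-31/10, -81)
  seg 5: right by d8 = 68 → (649/10, -81)
  seg 6: left by d9 = -4 → (689/10, -81)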